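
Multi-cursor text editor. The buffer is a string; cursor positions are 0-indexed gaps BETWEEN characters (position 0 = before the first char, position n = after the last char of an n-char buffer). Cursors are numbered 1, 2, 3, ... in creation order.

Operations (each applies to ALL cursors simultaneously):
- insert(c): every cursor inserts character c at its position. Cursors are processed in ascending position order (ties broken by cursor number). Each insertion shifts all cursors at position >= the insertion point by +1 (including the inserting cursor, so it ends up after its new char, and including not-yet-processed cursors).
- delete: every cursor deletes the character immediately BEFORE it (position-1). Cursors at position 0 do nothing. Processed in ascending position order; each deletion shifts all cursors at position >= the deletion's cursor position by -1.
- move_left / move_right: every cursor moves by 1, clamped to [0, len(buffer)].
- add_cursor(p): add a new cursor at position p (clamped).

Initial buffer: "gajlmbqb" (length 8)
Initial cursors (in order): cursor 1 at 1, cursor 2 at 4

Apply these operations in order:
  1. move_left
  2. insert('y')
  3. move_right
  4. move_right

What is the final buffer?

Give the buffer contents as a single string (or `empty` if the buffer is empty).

Answer: ygajylmbqb

Derivation:
After op 1 (move_left): buffer="gajlmbqb" (len 8), cursors c1@0 c2@3, authorship ........
After op 2 (insert('y')): buffer="ygajylmbqb" (len 10), cursors c1@1 c2@5, authorship 1...2.....
After op 3 (move_right): buffer="ygajylmbqb" (len 10), cursors c1@2 c2@6, authorship 1...2.....
After op 4 (move_right): buffer="ygajylmbqb" (len 10), cursors c1@3 c2@7, authorship 1...2.....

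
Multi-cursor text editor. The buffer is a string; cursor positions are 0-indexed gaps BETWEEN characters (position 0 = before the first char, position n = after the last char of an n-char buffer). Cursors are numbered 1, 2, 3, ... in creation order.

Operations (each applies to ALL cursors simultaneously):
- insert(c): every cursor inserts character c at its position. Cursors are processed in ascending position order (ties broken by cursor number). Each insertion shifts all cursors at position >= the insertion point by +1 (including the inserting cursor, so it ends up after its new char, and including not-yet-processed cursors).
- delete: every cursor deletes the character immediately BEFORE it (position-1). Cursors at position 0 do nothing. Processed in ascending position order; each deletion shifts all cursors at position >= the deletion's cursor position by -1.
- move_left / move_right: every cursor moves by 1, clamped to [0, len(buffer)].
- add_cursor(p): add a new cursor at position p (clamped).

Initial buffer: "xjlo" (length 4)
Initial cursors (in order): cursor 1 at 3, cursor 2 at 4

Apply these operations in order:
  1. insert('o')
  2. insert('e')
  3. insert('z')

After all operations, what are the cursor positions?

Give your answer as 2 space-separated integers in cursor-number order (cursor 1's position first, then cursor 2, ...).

After op 1 (insert('o')): buffer="xjlooo" (len 6), cursors c1@4 c2@6, authorship ...1.2
After op 2 (insert('e')): buffer="xjloeooe" (len 8), cursors c1@5 c2@8, authorship ...11.22
After op 3 (insert('z')): buffer="xjloezooez" (len 10), cursors c1@6 c2@10, authorship ...111.222

Answer: 6 10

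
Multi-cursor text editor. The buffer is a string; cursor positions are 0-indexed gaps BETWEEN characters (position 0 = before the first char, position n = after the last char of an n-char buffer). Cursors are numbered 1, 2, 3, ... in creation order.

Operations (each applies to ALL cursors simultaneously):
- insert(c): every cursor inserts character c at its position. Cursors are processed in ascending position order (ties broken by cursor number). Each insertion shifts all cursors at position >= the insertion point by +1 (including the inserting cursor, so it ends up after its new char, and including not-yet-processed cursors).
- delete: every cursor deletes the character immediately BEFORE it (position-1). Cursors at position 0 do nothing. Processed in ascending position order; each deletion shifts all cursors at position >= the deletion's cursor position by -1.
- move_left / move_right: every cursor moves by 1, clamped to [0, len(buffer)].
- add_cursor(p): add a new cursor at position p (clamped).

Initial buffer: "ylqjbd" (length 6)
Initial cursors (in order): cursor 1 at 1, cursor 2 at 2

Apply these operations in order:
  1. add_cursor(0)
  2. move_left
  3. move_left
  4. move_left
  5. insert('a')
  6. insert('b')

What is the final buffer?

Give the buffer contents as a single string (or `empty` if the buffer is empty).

After op 1 (add_cursor(0)): buffer="ylqjbd" (len 6), cursors c3@0 c1@1 c2@2, authorship ......
After op 2 (move_left): buffer="ylqjbd" (len 6), cursors c1@0 c3@0 c2@1, authorship ......
After op 3 (move_left): buffer="ylqjbd" (len 6), cursors c1@0 c2@0 c3@0, authorship ......
After op 4 (move_left): buffer="ylqjbd" (len 6), cursors c1@0 c2@0 c3@0, authorship ......
After op 5 (insert('a')): buffer="aaaylqjbd" (len 9), cursors c1@3 c2@3 c3@3, authorship 123......
After op 6 (insert('b')): buffer="aaabbbylqjbd" (len 12), cursors c1@6 c2@6 c3@6, authorship 123123......

Answer: aaabbbylqjbd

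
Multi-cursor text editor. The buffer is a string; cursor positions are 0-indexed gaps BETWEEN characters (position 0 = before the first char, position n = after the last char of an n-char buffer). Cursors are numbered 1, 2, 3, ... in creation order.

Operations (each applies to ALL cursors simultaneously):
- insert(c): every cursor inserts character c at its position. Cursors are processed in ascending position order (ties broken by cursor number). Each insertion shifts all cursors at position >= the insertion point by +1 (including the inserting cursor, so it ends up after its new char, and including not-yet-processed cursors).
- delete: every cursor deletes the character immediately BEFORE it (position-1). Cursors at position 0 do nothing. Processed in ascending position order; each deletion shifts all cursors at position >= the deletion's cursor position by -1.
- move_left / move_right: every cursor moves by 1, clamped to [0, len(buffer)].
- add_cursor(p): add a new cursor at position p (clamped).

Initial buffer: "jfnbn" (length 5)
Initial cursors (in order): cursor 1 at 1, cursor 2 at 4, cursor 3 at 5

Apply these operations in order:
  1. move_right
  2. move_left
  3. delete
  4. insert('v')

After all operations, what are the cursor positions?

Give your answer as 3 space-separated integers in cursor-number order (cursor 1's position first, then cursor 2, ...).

After op 1 (move_right): buffer="jfnbn" (len 5), cursors c1@2 c2@5 c3@5, authorship .....
After op 2 (move_left): buffer="jfnbn" (len 5), cursors c1@1 c2@4 c3@4, authorship .....
After op 3 (delete): buffer="fn" (len 2), cursors c1@0 c2@1 c3@1, authorship ..
After op 4 (insert('v')): buffer="vfvvn" (len 5), cursors c1@1 c2@4 c3@4, authorship 1.23.

Answer: 1 4 4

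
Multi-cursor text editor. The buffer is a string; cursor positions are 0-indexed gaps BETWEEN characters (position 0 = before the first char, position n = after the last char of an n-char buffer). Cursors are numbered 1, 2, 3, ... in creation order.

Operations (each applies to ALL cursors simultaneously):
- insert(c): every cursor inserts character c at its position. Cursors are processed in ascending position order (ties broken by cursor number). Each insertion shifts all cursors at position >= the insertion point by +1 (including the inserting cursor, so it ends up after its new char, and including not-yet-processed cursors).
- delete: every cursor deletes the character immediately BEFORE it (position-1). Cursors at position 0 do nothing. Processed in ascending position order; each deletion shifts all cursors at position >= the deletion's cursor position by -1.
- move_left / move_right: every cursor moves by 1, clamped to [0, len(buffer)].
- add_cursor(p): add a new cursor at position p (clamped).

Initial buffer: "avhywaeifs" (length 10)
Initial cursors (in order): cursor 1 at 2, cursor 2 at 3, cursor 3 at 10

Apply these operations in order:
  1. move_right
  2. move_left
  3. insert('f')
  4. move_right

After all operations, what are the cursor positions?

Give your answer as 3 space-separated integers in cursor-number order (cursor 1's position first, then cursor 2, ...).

Answer: 4 6 13

Derivation:
After op 1 (move_right): buffer="avhywaeifs" (len 10), cursors c1@3 c2@4 c3@10, authorship ..........
After op 2 (move_left): buffer="avhywaeifs" (len 10), cursors c1@2 c2@3 c3@9, authorship ..........
After op 3 (insert('f')): buffer="avfhfywaeiffs" (len 13), cursors c1@3 c2@5 c3@12, authorship ..1.2......3.
After op 4 (move_right): buffer="avfhfywaeiffs" (len 13), cursors c1@4 c2@6 c3@13, authorship ..1.2......3.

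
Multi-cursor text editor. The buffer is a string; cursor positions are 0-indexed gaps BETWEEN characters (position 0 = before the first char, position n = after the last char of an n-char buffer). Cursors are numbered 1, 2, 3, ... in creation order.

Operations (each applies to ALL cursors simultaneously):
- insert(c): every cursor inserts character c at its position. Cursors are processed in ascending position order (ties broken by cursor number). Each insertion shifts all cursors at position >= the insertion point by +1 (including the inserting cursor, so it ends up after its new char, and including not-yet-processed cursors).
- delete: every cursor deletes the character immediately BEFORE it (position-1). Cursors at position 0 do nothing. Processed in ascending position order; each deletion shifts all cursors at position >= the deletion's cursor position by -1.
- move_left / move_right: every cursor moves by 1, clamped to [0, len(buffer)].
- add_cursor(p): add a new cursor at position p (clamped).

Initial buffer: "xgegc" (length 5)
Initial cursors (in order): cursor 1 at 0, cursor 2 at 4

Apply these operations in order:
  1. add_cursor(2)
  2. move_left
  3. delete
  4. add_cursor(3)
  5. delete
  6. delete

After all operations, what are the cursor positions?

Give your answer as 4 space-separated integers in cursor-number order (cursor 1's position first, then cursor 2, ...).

Answer: 0 0 0 0

Derivation:
After op 1 (add_cursor(2)): buffer="xgegc" (len 5), cursors c1@0 c3@2 c2@4, authorship .....
After op 2 (move_left): buffer="xgegc" (len 5), cursors c1@0 c3@1 c2@3, authorship .....
After op 3 (delete): buffer="ggc" (len 3), cursors c1@0 c3@0 c2@1, authorship ...
After op 4 (add_cursor(3)): buffer="ggc" (len 3), cursors c1@0 c3@0 c2@1 c4@3, authorship ...
After op 5 (delete): buffer="g" (len 1), cursors c1@0 c2@0 c3@0 c4@1, authorship .
After op 6 (delete): buffer="" (len 0), cursors c1@0 c2@0 c3@0 c4@0, authorship 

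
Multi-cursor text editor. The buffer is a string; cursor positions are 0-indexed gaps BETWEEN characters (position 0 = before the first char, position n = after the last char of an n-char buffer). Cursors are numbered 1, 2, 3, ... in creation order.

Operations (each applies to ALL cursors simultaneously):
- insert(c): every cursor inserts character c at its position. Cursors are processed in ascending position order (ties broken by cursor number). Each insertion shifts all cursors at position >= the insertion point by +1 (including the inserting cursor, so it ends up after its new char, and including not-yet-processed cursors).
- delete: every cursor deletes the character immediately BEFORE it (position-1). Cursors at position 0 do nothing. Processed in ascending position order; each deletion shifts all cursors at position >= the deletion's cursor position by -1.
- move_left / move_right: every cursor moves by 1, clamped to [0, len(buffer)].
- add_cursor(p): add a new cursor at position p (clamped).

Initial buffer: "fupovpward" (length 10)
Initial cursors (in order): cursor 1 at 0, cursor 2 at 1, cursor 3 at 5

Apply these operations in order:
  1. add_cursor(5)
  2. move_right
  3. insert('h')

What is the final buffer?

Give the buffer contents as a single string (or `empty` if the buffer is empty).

After op 1 (add_cursor(5)): buffer="fupovpward" (len 10), cursors c1@0 c2@1 c3@5 c4@5, authorship ..........
After op 2 (move_right): buffer="fupovpward" (len 10), cursors c1@1 c2@2 c3@6 c4@6, authorship ..........
After op 3 (insert('h')): buffer="fhuhpovphhward" (len 14), cursors c1@2 c2@4 c3@10 c4@10, authorship .1.2....34....

Answer: fhuhpovphhward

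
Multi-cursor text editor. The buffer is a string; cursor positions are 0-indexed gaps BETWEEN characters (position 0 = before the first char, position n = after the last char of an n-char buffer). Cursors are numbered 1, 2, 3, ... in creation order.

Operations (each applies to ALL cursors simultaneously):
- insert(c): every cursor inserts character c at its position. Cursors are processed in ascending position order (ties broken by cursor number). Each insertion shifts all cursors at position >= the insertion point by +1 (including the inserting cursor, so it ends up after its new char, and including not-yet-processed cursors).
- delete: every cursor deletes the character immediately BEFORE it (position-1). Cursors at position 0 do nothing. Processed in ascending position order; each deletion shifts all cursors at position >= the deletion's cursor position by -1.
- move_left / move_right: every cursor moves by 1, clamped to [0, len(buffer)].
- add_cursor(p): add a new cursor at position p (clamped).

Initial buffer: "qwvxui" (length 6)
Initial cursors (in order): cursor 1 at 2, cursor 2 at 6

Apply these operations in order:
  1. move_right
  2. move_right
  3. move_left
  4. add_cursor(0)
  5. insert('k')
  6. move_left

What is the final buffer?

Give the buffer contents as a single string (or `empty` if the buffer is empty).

After op 1 (move_right): buffer="qwvxui" (len 6), cursors c1@3 c2@6, authorship ......
After op 2 (move_right): buffer="qwvxui" (len 6), cursors c1@4 c2@6, authorship ......
After op 3 (move_left): buffer="qwvxui" (len 6), cursors c1@3 c2@5, authorship ......
After op 4 (add_cursor(0)): buffer="qwvxui" (len 6), cursors c3@0 c1@3 c2@5, authorship ......
After op 5 (insert('k')): buffer="kqwvkxuki" (len 9), cursors c3@1 c1@5 c2@8, authorship 3...1..2.
After op 6 (move_left): buffer="kqwvkxuki" (len 9), cursors c3@0 c1@4 c2@7, authorship 3...1..2.

Answer: kqwvkxuki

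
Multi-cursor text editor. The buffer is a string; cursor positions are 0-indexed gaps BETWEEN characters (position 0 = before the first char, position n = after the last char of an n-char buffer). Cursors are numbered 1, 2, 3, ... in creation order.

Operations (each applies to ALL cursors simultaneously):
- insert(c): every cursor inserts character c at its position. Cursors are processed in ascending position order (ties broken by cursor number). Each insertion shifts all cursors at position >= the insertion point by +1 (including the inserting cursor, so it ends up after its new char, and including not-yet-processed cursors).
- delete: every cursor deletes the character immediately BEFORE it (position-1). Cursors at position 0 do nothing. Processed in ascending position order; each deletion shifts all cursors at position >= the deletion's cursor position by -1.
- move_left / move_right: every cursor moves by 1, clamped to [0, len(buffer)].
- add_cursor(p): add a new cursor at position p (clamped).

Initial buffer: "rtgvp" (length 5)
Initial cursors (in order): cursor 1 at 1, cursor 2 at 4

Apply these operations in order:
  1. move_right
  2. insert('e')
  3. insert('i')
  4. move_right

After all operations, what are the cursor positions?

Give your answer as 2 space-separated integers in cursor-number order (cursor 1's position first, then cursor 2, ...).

After op 1 (move_right): buffer="rtgvp" (len 5), cursors c1@2 c2@5, authorship .....
After op 2 (insert('e')): buffer="rtegvpe" (len 7), cursors c1@3 c2@7, authorship ..1...2
After op 3 (insert('i')): buffer="rteigvpei" (len 9), cursors c1@4 c2@9, authorship ..11...22
After op 4 (move_right): buffer="rteigvpei" (len 9), cursors c1@5 c2@9, authorship ..11...22

Answer: 5 9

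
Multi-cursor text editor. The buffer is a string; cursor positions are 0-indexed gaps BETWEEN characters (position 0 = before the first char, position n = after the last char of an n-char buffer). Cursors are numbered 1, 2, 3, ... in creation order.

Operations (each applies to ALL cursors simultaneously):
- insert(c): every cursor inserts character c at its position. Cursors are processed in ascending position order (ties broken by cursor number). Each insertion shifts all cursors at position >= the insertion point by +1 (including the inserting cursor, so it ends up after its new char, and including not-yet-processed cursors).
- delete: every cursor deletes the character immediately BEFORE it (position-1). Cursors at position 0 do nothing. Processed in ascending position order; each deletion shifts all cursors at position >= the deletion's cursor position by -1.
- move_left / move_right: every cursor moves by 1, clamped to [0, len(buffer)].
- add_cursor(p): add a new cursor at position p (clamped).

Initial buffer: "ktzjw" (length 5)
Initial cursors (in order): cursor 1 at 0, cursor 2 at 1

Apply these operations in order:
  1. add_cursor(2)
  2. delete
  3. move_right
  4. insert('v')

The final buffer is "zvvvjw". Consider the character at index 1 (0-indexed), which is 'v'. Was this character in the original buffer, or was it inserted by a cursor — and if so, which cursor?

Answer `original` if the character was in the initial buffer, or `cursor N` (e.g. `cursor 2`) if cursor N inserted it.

After op 1 (add_cursor(2)): buffer="ktzjw" (len 5), cursors c1@0 c2@1 c3@2, authorship .....
After op 2 (delete): buffer="zjw" (len 3), cursors c1@0 c2@0 c3@0, authorship ...
After op 3 (move_right): buffer="zjw" (len 3), cursors c1@1 c2@1 c3@1, authorship ...
After op 4 (insert('v')): buffer="zvvvjw" (len 6), cursors c1@4 c2@4 c3@4, authorship .123..
Authorship (.=original, N=cursor N): . 1 2 3 . .
Index 1: author = 1

Answer: cursor 1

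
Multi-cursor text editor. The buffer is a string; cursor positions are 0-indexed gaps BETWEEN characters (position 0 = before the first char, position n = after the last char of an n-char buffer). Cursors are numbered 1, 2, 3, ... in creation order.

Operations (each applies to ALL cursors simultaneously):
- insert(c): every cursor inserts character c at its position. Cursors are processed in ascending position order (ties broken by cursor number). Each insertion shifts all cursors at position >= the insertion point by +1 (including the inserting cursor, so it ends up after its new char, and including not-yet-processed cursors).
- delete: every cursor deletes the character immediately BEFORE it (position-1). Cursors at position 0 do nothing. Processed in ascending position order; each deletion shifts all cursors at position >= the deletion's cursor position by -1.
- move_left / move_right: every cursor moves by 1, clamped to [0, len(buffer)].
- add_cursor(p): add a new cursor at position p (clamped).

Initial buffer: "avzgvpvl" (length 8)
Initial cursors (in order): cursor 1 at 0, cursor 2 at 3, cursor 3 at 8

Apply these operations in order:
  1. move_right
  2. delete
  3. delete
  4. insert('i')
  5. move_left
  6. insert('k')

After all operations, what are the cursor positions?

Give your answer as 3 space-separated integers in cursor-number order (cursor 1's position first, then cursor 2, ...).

Answer: 1 4 8

Derivation:
After op 1 (move_right): buffer="avzgvpvl" (len 8), cursors c1@1 c2@4 c3@8, authorship ........
After op 2 (delete): buffer="vzvpv" (len 5), cursors c1@0 c2@2 c3@5, authorship .....
After op 3 (delete): buffer="vvp" (len 3), cursors c1@0 c2@1 c3@3, authorship ...
After op 4 (insert('i')): buffer="ivivpi" (len 6), cursors c1@1 c2@3 c3@6, authorship 1.2..3
After op 5 (move_left): buffer="ivivpi" (len 6), cursors c1@0 c2@2 c3@5, authorship 1.2..3
After op 6 (insert('k')): buffer="kivkivpki" (len 9), cursors c1@1 c2@4 c3@8, authorship 11.22..33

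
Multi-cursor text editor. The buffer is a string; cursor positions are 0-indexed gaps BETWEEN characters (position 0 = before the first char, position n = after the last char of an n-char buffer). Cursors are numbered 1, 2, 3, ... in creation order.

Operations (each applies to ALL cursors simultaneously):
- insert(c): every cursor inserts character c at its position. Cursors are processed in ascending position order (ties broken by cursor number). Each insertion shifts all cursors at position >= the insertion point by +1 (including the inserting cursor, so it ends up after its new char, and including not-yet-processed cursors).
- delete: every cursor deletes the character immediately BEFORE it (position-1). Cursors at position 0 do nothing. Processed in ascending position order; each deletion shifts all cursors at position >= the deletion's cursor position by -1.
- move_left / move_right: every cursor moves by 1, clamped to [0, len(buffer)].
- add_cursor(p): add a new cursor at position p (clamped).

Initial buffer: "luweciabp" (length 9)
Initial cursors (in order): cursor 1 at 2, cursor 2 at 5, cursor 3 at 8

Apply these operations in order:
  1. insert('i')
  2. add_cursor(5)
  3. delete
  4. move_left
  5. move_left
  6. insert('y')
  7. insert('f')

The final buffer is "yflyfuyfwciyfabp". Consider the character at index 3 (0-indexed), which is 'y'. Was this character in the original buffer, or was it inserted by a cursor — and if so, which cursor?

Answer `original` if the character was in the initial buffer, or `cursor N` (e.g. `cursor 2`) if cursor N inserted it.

After op 1 (insert('i')): buffer="luiweciiabip" (len 12), cursors c1@3 c2@7 c3@11, authorship ..1...2...3.
After op 2 (add_cursor(5)): buffer="luiweciiabip" (len 12), cursors c1@3 c4@5 c2@7 c3@11, authorship ..1...2...3.
After op 3 (delete): buffer="luwciabp" (len 8), cursors c1@2 c4@3 c2@4 c3@7, authorship ........
After op 4 (move_left): buffer="luwciabp" (len 8), cursors c1@1 c4@2 c2@3 c3@6, authorship ........
After op 5 (move_left): buffer="luwciabp" (len 8), cursors c1@0 c4@1 c2@2 c3@5, authorship ........
After op 6 (insert('y')): buffer="ylyuywciyabp" (len 12), cursors c1@1 c4@3 c2@5 c3@9, authorship 1.4.2...3...
After op 7 (insert('f')): buffer="yflyfuyfwciyfabp" (len 16), cursors c1@2 c4@5 c2@8 c3@13, authorship 11.44.22...33...
Authorship (.=original, N=cursor N): 1 1 . 4 4 . 2 2 . . . 3 3 . . .
Index 3: author = 4

Answer: cursor 4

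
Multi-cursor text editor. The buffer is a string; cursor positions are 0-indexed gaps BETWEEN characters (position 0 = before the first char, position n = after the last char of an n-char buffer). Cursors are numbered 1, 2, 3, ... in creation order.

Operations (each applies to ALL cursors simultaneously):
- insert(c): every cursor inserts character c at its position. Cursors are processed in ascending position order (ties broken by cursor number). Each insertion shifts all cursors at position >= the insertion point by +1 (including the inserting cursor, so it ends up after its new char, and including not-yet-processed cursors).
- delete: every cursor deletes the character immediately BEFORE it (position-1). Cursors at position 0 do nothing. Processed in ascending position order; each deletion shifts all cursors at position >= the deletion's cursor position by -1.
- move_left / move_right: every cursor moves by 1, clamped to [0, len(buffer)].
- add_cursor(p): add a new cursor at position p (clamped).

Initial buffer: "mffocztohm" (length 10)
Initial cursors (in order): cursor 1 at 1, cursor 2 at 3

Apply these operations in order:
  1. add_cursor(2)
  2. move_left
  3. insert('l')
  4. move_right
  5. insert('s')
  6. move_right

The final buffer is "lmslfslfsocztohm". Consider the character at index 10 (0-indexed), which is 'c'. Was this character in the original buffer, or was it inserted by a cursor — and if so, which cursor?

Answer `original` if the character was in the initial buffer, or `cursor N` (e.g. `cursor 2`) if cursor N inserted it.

Answer: original

Derivation:
After op 1 (add_cursor(2)): buffer="mffocztohm" (len 10), cursors c1@1 c3@2 c2@3, authorship ..........
After op 2 (move_left): buffer="mffocztohm" (len 10), cursors c1@0 c3@1 c2@2, authorship ..........
After op 3 (insert('l')): buffer="lmlflfocztohm" (len 13), cursors c1@1 c3@3 c2@5, authorship 1.3.2........
After op 4 (move_right): buffer="lmlflfocztohm" (len 13), cursors c1@2 c3@4 c2@6, authorship 1.3.2........
After op 5 (insert('s')): buffer="lmslfslfsocztohm" (len 16), cursors c1@3 c3@6 c2@9, authorship 1.13.32.2.......
After op 6 (move_right): buffer="lmslfslfsocztohm" (len 16), cursors c1@4 c3@7 c2@10, authorship 1.13.32.2.......
Authorship (.=original, N=cursor N): 1 . 1 3 . 3 2 . 2 . . . . . . .
Index 10: author = original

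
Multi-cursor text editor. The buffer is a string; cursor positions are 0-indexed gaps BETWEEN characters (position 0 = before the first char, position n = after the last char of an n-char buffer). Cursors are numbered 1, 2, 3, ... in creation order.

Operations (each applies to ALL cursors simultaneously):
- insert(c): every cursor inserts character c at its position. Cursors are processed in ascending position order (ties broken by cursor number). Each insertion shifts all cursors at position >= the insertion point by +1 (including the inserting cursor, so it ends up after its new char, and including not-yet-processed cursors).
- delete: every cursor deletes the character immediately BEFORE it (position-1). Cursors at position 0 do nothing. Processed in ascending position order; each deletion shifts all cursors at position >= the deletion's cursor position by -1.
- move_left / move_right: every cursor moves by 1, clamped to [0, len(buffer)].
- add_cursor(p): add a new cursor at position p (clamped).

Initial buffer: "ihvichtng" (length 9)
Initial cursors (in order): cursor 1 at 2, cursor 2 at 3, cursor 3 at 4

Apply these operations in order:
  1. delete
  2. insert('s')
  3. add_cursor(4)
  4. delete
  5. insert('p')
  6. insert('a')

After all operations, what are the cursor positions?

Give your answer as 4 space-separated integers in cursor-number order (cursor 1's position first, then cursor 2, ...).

Answer: 8 8 8 8

Derivation:
After op 1 (delete): buffer="ichtng" (len 6), cursors c1@1 c2@1 c3@1, authorship ......
After op 2 (insert('s')): buffer="issschtng" (len 9), cursors c1@4 c2@4 c3@4, authorship .123.....
After op 3 (add_cursor(4)): buffer="issschtng" (len 9), cursors c1@4 c2@4 c3@4 c4@4, authorship .123.....
After op 4 (delete): buffer="chtng" (len 5), cursors c1@0 c2@0 c3@0 c4@0, authorship .....
After op 5 (insert('p')): buffer="ppppchtng" (len 9), cursors c1@4 c2@4 c3@4 c4@4, authorship 1234.....
After op 6 (insert('a')): buffer="ppppaaaachtng" (len 13), cursors c1@8 c2@8 c3@8 c4@8, authorship 12341234.....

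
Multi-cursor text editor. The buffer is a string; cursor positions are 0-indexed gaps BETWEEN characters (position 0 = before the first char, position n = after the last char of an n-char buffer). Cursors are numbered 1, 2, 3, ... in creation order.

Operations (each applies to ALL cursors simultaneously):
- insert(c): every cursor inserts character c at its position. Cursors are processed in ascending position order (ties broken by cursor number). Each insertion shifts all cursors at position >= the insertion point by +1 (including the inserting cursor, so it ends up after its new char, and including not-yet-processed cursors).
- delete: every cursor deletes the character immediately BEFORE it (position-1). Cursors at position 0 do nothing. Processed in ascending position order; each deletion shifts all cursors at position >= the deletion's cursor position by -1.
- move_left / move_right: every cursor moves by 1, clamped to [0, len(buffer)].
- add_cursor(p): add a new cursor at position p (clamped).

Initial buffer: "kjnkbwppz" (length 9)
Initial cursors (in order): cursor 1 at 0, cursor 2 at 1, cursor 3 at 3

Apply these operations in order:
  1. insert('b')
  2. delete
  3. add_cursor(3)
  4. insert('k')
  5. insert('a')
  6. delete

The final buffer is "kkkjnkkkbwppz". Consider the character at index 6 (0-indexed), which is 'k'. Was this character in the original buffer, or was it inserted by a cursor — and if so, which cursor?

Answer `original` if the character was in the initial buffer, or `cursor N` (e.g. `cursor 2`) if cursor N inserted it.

Answer: cursor 4

Derivation:
After op 1 (insert('b')): buffer="bkbjnbkbwppz" (len 12), cursors c1@1 c2@3 c3@6, authorship 1.2..3......
After op 2 (delete): buffer="kjnkbwppz" (len 9), cursors c1@0 c2@1 c3@3, authorship .........
After op 3 (add_cursor(3)): buffer="kjnkbwppz" (len 9), cursors c1@0 c2@1 c3@3 c4@3, authorship .........
After op 4 (insert('k')): buffer="kkkjnkkkbwppz" (len 13), cursors c1@1 c2@3 c3@7 c4@7, authorship 1.2..34......
After op 5 (insert('a')): buffer="kakkajnkkaakbwppz" (len 17), cursors c1@2 c2@5 c3@11 c4@11, authorship 11.22..3434......
After op 6 (delete): buffer="kkkjnkkkbwppz" (len 13), cursors c1@1 c2@3 c3@7 c4@7, authorship 1.2..34......
Authorship (.=original, N=cursor N): 1 . 2 . . 3 4 . . . . . .
Index 6: author = 4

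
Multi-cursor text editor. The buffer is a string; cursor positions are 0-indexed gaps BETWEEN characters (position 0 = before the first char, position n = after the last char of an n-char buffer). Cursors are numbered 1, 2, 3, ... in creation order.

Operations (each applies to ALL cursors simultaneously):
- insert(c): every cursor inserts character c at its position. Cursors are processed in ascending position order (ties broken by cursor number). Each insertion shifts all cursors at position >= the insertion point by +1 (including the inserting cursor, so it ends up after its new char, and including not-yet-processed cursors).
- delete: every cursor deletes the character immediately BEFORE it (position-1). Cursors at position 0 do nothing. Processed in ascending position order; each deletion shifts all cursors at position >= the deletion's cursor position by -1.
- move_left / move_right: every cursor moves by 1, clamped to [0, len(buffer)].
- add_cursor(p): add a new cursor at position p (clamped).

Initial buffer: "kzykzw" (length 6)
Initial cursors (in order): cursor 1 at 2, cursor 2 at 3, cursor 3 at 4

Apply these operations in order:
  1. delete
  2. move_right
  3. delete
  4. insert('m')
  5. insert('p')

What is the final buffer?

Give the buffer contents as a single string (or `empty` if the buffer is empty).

After op 1 (delete): buffer="kzw" (len 3), cursors c1@1 c2@1 c3@1, authorship ...
After op 2 (move_right): buffer="kzw" (len 3), cursors c1@2 c2@2 c3@2, authorship ...
After op 3 (delete): buffer="w" (len 1), cursors c1@0 c2@0 c3@0, authorship .
After op 4 (insert('m')): buffer="mmmw" (len 4), cursors c1@3 c2@3 c3@3, authorship 123.
After op 5 (insert('p')): buffer="mmmpppw" (len 7), cursors c1@6 c2@6 c3@6, authorship 123123.

Answer: mmmpppw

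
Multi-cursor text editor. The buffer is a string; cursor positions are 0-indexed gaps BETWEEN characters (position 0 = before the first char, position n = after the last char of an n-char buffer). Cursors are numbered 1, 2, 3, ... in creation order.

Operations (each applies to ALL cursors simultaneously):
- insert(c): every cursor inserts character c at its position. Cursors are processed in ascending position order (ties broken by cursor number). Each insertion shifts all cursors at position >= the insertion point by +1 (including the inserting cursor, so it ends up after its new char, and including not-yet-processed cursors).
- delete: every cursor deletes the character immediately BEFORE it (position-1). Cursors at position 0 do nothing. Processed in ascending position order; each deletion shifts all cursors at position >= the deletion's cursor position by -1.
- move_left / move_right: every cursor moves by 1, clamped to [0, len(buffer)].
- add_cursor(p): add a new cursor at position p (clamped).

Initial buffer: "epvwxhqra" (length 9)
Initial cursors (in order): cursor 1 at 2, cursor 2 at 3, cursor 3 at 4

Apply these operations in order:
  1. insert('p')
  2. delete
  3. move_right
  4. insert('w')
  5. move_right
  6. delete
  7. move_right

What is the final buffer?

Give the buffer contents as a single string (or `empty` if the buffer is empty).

After op 1 (insert('p')): buffer="eppvpwpxhqra" (len 12), cursors c1@3 c2@5 c3@7, authorship ..1.2.3.....
After op 2 (delete): buffer="epvwxhqra" (len 9), cursors c1@2 c2@3 c3@4, authorship .........
After op 3 (move_right): buffer="epvwxhqra" (len 9), cursors c1@3 c2@4 c3@5, authorship .........
After op 4 (insert('w')): buffer="epvwwwxwhqra" (len 12), cursors c1@4 c2@6 c3@8, authorship ...1.2.3....
After op 5 (move_right): buffer="epvwwwxwhqra" (len 12), cursors c1@5 c2@7 c3@9, authorship ...1.2.3....
After op 6 (delete): buffer="epvwwwqra" (len 9), cursors c1@4 c2@5 c3@6, authorship ...123...
After op 7 (move_right): buffer="epvwwwqra" (len 9), cursors c1@5 c2@6 c3@7, authorship ...123...

Answer: epvwwwqra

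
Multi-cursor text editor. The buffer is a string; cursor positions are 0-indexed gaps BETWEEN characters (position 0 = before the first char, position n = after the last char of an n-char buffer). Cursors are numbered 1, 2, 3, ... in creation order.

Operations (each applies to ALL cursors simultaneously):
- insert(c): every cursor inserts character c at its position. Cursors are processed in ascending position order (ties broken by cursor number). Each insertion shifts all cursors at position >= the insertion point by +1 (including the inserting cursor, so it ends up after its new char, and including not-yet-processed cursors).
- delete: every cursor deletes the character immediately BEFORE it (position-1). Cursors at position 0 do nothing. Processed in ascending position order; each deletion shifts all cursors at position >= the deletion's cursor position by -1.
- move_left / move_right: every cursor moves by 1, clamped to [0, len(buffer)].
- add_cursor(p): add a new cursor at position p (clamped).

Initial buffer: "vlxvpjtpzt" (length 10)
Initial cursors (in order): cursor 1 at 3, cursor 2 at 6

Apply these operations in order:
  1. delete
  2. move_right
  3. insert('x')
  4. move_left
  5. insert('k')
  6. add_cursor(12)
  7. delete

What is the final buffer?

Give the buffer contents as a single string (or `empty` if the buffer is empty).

After op 1 (delete): buffer="vlvptpzt" (len 8), cursors c1@2 c2@4, authorship ........
After op 2 (move_right): buffer="vlvptpzt" (len 8), cursors c1@3 c2@5, authorship ........
After op 3 (insert('x')): buffer="vlvxptxpzt" (len 10), cursors c1@4 c2@7, authorship ...1..2...
After op 4 (move_left): buffer="vlvxptxpzt" (len 10), cursors c1@3 c2@6, authorship ...1..2...
After op 5 (insert('k')): buffer="vlvkxptkxpzt" (len 12), cursors c1@4 c2@8, authorship ...11..22...
After op 6 (add_cursor(12)): buffer="vlvkxptkxpzt" (len 12), cursors c1@4 c2@8 c3@12, authorship ...11..22...
After op 7 (delete): buffer="vlvxptxpz" (len 9), cursors c1@3 c2@6 c3@9, authorship ...1..2..

Answer: vlvxptxpz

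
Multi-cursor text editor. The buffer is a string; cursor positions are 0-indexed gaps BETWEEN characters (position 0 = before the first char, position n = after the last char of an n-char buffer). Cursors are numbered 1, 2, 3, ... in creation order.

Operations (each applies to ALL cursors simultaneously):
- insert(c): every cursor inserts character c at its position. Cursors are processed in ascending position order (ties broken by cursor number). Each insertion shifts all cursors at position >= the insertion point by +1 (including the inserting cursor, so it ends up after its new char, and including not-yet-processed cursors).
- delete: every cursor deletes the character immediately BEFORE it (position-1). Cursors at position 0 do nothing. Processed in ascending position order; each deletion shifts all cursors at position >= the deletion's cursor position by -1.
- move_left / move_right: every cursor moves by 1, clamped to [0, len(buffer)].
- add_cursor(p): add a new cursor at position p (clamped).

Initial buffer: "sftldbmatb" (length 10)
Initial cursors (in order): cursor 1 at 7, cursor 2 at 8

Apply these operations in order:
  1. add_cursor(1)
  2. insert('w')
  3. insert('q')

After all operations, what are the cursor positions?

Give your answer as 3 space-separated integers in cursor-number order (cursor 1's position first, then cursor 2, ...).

Answer: 11 14 3

Derivation:
After op 1 (add_cursor(1)): buffer="sftldbmatb" (len 10), cursors c3@1 c1@7 c2@8, authorship ..........
After op 2 (insert('w')): buffer="swftldbmwawtb" (len 13), cursors c3@2 c1@9 c2@11, authorship .3......1.2..
After op 3 (insert('q')): buffer="swqftldbmwqawqtb" (len 16), cursors c3@3 c1@11 c2@14, authorship .33......11.22..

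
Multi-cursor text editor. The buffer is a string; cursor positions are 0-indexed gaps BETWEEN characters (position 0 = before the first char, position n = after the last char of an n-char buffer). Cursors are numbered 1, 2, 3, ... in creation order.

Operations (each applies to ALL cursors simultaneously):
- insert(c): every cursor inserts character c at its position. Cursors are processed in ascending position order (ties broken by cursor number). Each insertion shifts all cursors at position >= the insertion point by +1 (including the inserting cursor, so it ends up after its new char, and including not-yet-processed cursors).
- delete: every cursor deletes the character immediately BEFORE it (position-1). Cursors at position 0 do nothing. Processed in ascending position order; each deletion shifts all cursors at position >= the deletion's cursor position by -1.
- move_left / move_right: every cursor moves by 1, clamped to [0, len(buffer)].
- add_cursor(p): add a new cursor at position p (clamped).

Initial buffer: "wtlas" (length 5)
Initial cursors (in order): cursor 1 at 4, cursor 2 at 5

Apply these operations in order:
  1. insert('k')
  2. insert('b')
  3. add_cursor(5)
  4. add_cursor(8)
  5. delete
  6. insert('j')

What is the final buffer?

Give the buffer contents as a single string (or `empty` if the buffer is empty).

After op 1 (insert('k')): buffer="wtlaksk" (len 7), cursors c1@5 c2@7, authorship ....1.2
After op 2 (insert('b')): buffer="wtlakbskb" (len 9), cursors c1@6 c2@9, authorship ....11.22
After op 3 (add_cursor(5)): buffer="wtlakbskb" (len 9), cursors c3@5 c1@6 c2@9, authorship ....11.22
After op 4 (add_cursor(8)): buffer="wtlakbskb" (len 9), cursors c3@5 c1@6 c4@8 c2@9, authorship ....11.22
After op 5 (delete): buffer="wtlas" (len 5), cursors c1@4 c3@4 c2@5 c4@5, authorship .....
After op 6 (insert('j')): buffer="wtlajjsjj" (len 9), cursors c1@6 c3@6 c2@9 c4@9, authorship ....13.24

Answer: wtlajjsjj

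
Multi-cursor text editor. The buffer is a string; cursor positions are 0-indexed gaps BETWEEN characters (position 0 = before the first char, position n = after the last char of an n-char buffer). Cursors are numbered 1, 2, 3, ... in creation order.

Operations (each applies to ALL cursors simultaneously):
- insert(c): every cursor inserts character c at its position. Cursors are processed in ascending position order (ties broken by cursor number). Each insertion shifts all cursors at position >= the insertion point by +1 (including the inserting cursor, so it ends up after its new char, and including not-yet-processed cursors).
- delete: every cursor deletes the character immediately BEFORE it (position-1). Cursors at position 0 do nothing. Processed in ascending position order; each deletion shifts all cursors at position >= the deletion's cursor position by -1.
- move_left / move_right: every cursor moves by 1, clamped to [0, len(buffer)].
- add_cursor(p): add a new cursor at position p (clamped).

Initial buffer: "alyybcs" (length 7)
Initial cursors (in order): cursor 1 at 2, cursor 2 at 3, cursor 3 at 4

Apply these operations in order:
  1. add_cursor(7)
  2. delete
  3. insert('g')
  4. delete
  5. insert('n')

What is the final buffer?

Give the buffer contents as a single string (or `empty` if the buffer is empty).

Answer: annnbcn

Derivation:
After op 1 (add_cursor(7)): buffer="alyybcs" (len 7), cursors c1@2 c2@3 c3@4 c4@7, authorship .......
After op 2 (delete): buffer="abc" (len 3), cursors c1@1 c2@1 c3@1 c4@3, authorship ...
After op 3 (insert('g')): buffer="agggbcg" (len 7), cursors c1@4 c2@4 c3@4 c4@7, authorship .123..4
After op 4 (delete): buffer="abc" (len 3), cursors c1@1 c2@1 c3@1 c4@3, authorship ...
After op 5 (insert('n')): buffer="annnbcn" (len 7), cursors c1@4 c2@4 c3@4 c4@7, authorship .123..4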